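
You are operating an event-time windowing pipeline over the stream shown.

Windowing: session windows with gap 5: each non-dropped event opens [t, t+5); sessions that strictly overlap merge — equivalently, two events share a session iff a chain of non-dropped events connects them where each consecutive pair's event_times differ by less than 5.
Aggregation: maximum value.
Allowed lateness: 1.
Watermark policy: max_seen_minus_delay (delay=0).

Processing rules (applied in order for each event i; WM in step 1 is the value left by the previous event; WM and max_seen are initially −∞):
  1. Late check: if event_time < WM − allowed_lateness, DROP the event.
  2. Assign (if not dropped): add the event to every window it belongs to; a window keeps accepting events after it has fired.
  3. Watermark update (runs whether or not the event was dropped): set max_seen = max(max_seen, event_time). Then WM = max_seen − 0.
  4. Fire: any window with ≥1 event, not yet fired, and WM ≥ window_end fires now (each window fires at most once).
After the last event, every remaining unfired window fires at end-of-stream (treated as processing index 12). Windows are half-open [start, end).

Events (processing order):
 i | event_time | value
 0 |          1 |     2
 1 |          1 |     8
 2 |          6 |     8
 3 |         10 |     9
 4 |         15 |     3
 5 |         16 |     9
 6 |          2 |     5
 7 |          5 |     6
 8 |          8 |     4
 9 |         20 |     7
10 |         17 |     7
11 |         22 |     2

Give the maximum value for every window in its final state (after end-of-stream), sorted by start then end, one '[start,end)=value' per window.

[1,6)=8 [6,15)=9 [15,27)=9

i=0 t=1 v=2: → [1,6); WM=1
i=1 t=1 v=8: → [1,6); WM=1
i=2 t=6 v=8: → [6,11); WM=6
i=3 t=10 v=9: → [6,15); WM=10
i=4 t=15 v=3: → [15,20); WM=15
i=5 t=16 v=9: → [15,21); WM=16
i=6 t=2 v=5: DROP (t<16-1); WM=16
i=7 t=5 v=6: DROP (t<16-1); WM=16
i=8 t=8 v=4: DROP (t<16-1); WM=16
i=9 t=20 v=7: → [15,25); WM=20
i=10 t=17 v=7: DROP (t<20-1); WM=20
i=11 t=22 v=2: → [15,27); WM=22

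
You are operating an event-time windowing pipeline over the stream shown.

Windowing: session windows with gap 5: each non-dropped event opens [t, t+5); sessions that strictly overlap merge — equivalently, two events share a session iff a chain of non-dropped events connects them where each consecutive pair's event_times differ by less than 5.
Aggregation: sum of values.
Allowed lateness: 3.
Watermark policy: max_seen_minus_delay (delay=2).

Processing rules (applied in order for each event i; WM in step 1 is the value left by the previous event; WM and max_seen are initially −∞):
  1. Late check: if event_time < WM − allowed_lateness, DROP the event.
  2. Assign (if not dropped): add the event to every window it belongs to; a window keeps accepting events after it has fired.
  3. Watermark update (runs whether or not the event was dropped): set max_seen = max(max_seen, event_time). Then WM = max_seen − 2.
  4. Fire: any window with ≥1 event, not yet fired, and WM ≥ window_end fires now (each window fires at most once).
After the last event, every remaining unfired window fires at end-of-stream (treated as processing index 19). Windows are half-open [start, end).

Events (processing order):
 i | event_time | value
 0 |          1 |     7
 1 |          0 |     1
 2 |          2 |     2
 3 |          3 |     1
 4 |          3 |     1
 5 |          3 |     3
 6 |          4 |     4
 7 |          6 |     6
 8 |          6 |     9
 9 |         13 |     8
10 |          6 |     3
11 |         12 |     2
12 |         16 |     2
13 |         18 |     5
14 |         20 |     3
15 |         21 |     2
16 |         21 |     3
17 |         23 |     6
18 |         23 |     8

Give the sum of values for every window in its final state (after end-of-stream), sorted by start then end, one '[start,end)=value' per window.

i=0 t=1 v=7: → [1,6); WM=-1
i=1 t=0 v=1: → [0,6); WM=-1
i=2 t=2 v=2: → [0,7); WM=0
i=3 t=3 v=1: → [0,8); WM=1
i=4 t=3 v=1: → [0,8); WM=1
i=5 t=3 v=3: → [0,8); WM=1
i=6 t=4 v=4: → [0,9); WM=2
i=7 t=6 v=6: → [0,11); WM=4
i=8 t=6 v=9: → [0,11); WM=4
i=9 t=13 v=8: → [13,18); WM=11
i=10 t=6 v=3: DROP (t<11-3); WM=11
i=11 t=12 v=2: → [12,18); WM=11
i=12 t=16 v=2: → [12,21); WM=14
i=13 t=18 v=5: → [12,23); WM=16
i=14 t=20 v=3: → [12,25); WM=18
i=15 t=21 v=2: → [12,26); WM=19
i=16 t=21 v=3: → [12,26); WM=19
i=17 t=23 v=6: → [12,28); WM=21
i=18 t=23 v=8: → [12,28); WM=21

[0,11)=34 [12,28)=39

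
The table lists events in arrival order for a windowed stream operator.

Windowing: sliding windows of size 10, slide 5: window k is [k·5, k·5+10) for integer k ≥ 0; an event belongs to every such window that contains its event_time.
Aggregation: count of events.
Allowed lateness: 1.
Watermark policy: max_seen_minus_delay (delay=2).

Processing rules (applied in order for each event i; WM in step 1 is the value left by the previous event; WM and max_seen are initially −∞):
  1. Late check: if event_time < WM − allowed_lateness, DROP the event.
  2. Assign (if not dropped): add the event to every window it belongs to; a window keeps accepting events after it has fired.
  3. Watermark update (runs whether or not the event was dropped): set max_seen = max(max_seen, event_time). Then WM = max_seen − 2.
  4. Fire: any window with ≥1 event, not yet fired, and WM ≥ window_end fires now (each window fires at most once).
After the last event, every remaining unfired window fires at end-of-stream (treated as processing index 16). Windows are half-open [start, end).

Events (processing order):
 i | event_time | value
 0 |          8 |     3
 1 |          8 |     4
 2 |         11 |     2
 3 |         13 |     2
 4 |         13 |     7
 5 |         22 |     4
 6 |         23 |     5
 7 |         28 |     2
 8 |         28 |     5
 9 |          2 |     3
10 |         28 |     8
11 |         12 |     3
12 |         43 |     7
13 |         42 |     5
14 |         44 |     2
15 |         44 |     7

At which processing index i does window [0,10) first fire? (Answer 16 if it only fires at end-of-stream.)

i=0 t=8 v=3: → [5,15),[0,10); WM=6
i=1 t=8 v=4: → [5,15),[0,10); WM=6
i=2 t=11 v=2: → [10,20),[5,15); WM=9
i=3 t=13 v=2: → [10,20),[5,15); WM=11; [0,10) fires=2
i=4 t=13 v=7: → [10,20),[5,15); WM=11
i=5 t=22 v=4: → [20,30),[15,25); WM=20; [5,15) fires=5 [10,20) fires=3
i=6 t=23 v=5: → [20,30),[15,25); WM=21
i=7 t=28 v=2: → [25,35),[20,30); WM=26; [15,25) fires=2
i=8 t=28 v=5: → [25,35),[20,30); WM=26
i=9 t=2 v=3: DROP (t<26-1); WM=26
i=10 t=28 v=8: → [25,35),[20,30); WM=26
i=11 t=12 v=3: DROP (t<26-1); WM=26
i=12 t=43 v=7: → [40,50),[35,45); WM=41; [20,30) fires=5 [25,35) fires=3
i=13 t=42 v=5: → [40,50),[35,45); WM=41
i=14 t=44 v=2: → [40,50),[35,45); WM=42
i=15 t=44 v=7: → [40,50),[35,45); WM=42

3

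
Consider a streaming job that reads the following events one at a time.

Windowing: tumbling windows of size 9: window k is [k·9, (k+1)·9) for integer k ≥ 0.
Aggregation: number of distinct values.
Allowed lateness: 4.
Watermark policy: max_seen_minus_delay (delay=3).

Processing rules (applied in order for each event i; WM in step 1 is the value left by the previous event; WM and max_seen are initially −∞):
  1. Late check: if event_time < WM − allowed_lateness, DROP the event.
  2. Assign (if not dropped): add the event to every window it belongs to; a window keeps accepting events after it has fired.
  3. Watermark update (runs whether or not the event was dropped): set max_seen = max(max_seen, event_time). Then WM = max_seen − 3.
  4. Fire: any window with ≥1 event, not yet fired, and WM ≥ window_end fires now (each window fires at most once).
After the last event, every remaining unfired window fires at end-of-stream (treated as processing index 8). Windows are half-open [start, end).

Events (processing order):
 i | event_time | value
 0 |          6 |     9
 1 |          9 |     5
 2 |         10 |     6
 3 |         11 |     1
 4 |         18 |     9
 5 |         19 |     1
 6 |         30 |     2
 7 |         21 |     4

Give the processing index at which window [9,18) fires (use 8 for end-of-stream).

6

i=0 t=6 v=9: → [0,9); WM=3
i=1 t=9 v=5: → [9,18); WM=6
i=2 t=10 v=6: → [9,18); WM=7
i=3 t=11 v=1: → [9,18); WM=8
i=4 t=18 v=9: → [18,27); WM=15; [0,9) fires=1
i=5 t=19 v=1: → [18,27); WM=16
i=6 t=30 v=2: → [27,36); WM=27; [9,18) fires=3 [18,27) fires=2
i=7 t=21 v=4: DROP (t<27-4); WM=27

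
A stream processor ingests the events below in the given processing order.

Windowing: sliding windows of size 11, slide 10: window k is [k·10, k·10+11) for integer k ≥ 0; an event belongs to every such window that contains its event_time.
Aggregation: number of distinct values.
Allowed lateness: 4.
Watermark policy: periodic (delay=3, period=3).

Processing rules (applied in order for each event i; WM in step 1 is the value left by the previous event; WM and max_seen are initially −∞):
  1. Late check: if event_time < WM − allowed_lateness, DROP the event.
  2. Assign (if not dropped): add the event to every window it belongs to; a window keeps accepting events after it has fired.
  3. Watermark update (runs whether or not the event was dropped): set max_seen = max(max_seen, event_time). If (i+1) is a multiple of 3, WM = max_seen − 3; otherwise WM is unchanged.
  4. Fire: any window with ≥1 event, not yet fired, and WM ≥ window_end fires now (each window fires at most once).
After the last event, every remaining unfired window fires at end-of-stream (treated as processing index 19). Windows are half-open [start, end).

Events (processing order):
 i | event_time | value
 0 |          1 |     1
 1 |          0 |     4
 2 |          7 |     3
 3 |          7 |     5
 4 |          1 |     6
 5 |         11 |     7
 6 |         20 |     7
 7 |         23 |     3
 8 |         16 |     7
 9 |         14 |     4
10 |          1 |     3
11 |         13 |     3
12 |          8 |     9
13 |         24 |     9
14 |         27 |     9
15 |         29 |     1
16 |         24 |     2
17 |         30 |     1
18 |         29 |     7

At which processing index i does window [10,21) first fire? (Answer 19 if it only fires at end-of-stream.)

14

i=0 t=1 v=1: → [0,11); WM=−∞
i=1 t=0 v=4: → [0,11); WM=−∞
i=2 t=7 v=3: → [0,11); WM=4
i=3 t=7 v=5: → [0,11); WM=4
i=4 t=1 v=6: → [0,11); WM=4
i=5 t=11 v=7: → [10,21); WM=8
i=6 t=20 v=7: → [20,31),[10,21); WM=8
i=7 t=23 v=3: → [20,31); WM=8
i=8 t=16 v=7: → [10,21); WM=20; [0,11) fires=5
i=9 t=14 v=4: DROP (t<20-4); WM=20
i=10 t=1 v=3: DROP (t<20-4); WM=20
i=11 t=13 v=3: DROP (t<20-4); WM=20
i=12 t=8 v=9: DROP (t<20-4); WM=20
i=13 t=24 v=9: → [20,31); WM=20
i=14 t=27 v=9: → [20,31); WM=24; [10,21) fires=1
i=15 t=29 v=1: → [20,31); WM=24
i=16 t=24 v=2: → [20,31); WM=24
i=17 t=30 v=1: → [30,41),[20,31); WM=27
i=18 t=29 v=7: → [20,31); WM=27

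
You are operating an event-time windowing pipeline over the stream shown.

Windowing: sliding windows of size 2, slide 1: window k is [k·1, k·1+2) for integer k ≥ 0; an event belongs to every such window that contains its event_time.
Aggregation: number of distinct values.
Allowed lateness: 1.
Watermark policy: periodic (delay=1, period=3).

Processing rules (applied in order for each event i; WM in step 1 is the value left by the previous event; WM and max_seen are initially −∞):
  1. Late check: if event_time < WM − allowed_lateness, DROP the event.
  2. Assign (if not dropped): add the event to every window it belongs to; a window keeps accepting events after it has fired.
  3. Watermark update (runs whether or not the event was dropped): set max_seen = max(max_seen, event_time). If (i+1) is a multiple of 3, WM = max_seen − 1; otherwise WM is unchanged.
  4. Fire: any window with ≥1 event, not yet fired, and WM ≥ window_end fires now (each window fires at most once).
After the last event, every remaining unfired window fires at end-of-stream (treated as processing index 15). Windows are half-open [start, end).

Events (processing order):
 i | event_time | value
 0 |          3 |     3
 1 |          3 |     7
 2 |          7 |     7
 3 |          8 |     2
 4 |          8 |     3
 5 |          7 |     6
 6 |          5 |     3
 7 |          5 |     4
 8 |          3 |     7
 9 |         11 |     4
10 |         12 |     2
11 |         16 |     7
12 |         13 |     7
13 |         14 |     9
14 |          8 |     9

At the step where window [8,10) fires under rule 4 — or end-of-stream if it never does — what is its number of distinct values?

i=0 t=3 v=3: → [3,5),[2,4); WM=−∞
i=1 t=3 v=7: → [3,5),[2,4); WM=−∞
i=2 t=7 v=7: → [7,9),[6,8); WM=6; [2,4) fires=2 [3,5) fires=2
i=3 t=8 v=2: → [8,10),[7,9); WM=6
i=4 t=8 v=3: → [8,10),[7,9); WM=6
i=5 t=7 v=6: → [7,9),[6,8); WM=7
i=6 t=5 v=3: DROP (t<7-1); WM=7
i=7 t=5 v=4: DROP (t<7-1); WM=7
i=8 t=3 v=7: DROP (t<7-1); WM=7
i=9 t=11 v=4: → [11,13),[10,12); WM=7
i=10 t=12 v=2: → [12,14),[11,13); WM=7
i=11 t=16 v=7: → [16,18),[15,17); WM=15; [6,8) fires=2 [7,9) fires=4 [8,10) fires=2 [10,12) fires=1 [11,13) fires=2 [12,14) fires=1
i=12 t=13 v=7: DROP (t<15-1); WM=15
i=13 t=14 v=9: → [14,16),[13,15); WM=15; [13,15) fires=1
i=14 t=8 v=9: DROP (t<15-1); WM=15

2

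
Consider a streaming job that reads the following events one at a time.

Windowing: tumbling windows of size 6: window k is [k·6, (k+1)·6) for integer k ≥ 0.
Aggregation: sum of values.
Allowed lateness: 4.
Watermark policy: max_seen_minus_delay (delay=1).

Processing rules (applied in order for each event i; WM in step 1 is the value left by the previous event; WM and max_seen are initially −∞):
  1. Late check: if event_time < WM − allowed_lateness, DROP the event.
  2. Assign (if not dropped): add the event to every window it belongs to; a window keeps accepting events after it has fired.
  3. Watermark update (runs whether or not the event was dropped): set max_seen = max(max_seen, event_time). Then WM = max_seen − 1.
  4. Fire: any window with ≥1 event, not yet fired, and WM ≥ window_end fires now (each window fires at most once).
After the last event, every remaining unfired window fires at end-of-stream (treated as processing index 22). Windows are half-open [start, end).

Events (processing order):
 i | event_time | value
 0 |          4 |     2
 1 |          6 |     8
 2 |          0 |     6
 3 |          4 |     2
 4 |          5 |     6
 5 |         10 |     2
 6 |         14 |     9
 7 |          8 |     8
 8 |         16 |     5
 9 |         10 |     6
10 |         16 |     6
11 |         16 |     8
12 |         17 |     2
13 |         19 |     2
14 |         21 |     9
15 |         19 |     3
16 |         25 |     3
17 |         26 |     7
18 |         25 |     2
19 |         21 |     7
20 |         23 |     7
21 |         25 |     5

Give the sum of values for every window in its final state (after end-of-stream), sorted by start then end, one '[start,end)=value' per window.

i=0 t=4 v=2: → [0,6); WM=3
i=1 t=6 v=8: → [6,12); WM=5
i=2 t=0 v=6: DROP (t<5-4); WM=5
i=3 t=4 v=2: → [0,6); WM=5
i=4 t=5 v=6: → [0,6); WM=5
i=5 t=10 v=2: → [6,12); WM=9; [0,6) fires=10
i=6 t=14 v=9: → [12,18); WM=13; [6,12) fires=10
i=7 t=8 v=8: DROP (t<13-4); WM=13
i=8 t=16 v=5: → [12,18); WM=15
i=9 t=10 v=6: DROP (t<15-4); WM=15
i=10 t=16 v=6: → [12,18); WM=15
i=11 t=16 v=8: → [12,18); WM=15
i=12 t=17 v=2: → [12,18); WM=16
i=13 t=19 v=2: → [18,24); WM=18; [12,18) fires=30
i=14 t=21 v=9: → [18,24); WM=20
i=15 t=19 v=3: → [18,24); WM=20
i=16 t=25 v=3: → [24,30); WM=24; [18,24) fires=14
i=17 t=26 v=7: → [24,30); WM=25
i=18 t=25 v=2: → [24,30); WM=25
i=19 t=21 v=7: → [18,24); WM=25
i=20 t=23 v=7: → [18,24); WM=25
i=21 t=25 v=5: → [24,30); WM=25

[0,6)=10 [6,12)=10 [12,18)=30 [18,24)=28 [24,30)=17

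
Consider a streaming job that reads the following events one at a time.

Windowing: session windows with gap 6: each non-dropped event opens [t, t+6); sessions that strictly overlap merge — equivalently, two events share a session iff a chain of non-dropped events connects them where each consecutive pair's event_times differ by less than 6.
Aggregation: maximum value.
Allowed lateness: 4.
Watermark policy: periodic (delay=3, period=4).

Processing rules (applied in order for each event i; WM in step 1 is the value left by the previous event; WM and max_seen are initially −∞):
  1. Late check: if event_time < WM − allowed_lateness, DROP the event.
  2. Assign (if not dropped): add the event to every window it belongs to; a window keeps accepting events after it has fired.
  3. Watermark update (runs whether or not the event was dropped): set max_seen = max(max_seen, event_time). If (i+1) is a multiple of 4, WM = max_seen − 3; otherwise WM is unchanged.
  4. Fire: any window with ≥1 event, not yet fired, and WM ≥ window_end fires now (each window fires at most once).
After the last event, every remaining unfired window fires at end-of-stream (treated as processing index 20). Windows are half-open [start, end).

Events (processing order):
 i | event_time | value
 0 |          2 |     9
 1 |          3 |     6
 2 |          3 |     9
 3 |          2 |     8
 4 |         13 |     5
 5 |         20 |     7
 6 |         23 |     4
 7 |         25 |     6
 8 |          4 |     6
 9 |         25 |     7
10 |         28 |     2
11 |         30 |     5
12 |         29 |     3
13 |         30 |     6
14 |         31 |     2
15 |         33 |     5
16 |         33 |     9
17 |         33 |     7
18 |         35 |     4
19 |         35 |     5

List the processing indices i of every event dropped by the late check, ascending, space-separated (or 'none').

i=0 t=2 v=9: → [2,8); WM=−∞
i=1 t=3 v=6: → [2,9); WM=−∞
i=2 t=3 v=9: → [2,9); WM=−∞
i=3 t=2 v=8: → [2,9); WM=0
i=4 t=13 v=5: → [13,19); WM=0
i=5 t=20 v=7: → [20,26); WM=0
i=6 t=23 v=4: → [20,29); WM=0
i=7 t=25 v=6: → [20,31); WM=22
i=8 t=4 v=6: DROP (t<22-4); WM=22
i=9 t=25 v=7: → [20,31); WM=22
i=10 t=28 v=2: → [20,34); WM=22
i=11 t=30 v=5: → [20,36); WM=27
i=12 t=29 v=3: → [20,36); WM=27
i=13 t=30 v=6: → [20,36); WM=27
i=14 t=31 v=2: → [20,37); WM=27
i=15 t=33 v=5: → [20,39); WM=30
i=16 t=33 v=9: → [20,39); WM=30
i=17 t=33 v=7: → [20,39); WM=30
i=18 t=35 v=4: → [20,41); WM=30
i=19 t=35 v=5: → [20,41); WM=32

8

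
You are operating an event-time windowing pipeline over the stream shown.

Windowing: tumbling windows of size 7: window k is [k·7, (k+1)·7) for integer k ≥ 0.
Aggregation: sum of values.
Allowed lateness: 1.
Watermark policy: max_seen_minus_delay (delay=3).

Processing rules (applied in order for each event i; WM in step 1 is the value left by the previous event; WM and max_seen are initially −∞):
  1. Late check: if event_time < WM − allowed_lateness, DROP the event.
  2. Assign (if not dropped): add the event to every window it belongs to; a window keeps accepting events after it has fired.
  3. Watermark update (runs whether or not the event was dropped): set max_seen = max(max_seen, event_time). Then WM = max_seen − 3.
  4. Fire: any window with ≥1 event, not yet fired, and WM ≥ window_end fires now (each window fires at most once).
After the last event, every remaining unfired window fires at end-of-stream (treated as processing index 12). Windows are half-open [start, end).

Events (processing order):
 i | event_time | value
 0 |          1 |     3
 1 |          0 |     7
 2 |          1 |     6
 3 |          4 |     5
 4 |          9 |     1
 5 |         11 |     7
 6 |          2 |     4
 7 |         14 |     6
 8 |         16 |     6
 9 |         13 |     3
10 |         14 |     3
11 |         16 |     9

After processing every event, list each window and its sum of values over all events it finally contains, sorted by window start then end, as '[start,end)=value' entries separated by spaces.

[0,7)=21 [7,14)=11 [14,21)=24

i=0 t=1 v=3: → [0,7); WM=-2
i=1 t=0 v=7: → [0,7); WM=-2
i=2 t=1 v=6: → [0,7); WM=-2
i=3 t=4 v=5: → [0,7); WM=1
i=4 t=9 v=1: → [7,14); WM=6
i=5 t=11 v=7: → [7,14); WM=8; [0,7) fires=21
i=6 t=2 v=4: DROP (t<8-1); WM=8
i=7 t=14 v=6: → [14,21); WM=11
i=8 t=16 v=6: → [14,21); WM=13
i=9 t=13 v=3: → [7,14); WM=13
i=10 t=14 v=3: → [14,21); WM=13
i=11 t=16 v=9: → [14,21); WM=13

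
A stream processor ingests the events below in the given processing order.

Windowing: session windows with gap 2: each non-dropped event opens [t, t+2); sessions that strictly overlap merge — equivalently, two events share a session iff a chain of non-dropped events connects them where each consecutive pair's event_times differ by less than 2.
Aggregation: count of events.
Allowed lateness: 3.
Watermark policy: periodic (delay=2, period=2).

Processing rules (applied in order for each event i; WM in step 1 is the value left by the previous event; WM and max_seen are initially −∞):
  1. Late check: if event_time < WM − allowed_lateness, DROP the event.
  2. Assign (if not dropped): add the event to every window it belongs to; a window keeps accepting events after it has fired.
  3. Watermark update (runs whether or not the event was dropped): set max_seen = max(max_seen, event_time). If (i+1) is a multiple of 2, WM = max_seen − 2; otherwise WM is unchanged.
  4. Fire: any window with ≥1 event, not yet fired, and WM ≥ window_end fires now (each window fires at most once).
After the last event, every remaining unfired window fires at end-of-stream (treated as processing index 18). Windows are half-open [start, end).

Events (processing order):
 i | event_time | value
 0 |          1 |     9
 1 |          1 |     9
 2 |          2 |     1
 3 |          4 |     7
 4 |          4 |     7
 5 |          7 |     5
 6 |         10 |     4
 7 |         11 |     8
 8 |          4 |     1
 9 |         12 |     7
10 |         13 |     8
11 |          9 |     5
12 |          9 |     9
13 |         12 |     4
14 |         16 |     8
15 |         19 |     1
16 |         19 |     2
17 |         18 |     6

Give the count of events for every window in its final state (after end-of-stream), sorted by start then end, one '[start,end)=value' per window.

[1,4)=3 [4,6)=2 [7,9)=1 [9,15)=7 [16,18)=1 [18,21)=3

i=0 t=1 v=9: → [1,3); WM=−∞
i=1 t=1 v=9: → [1,3); WM=-1
i=2 t=2 v=1: → [1,4); WM=-1
i=3 t=4 v=7: → [4,6); WM=2
i=4 t=4 v=7: → [4,6); WM=2
i=5 t=7 v=5: → [7,9); WM=5
i=6 t=10 v=4: → [10,12); WM=5
i=7 t=11 v=8: → [10,13); WM=9
i=8 t=4 v=1: DROP (t<9-3); WM=9
i=9 t=12 v=7: → [10,14); WM=10
i=10 t=13 v=8: → [10,15); WM=10
i=11 t=9 v=5: → [9,15); WM=11
i=12 t=9 v=9: → [9,15); WM=11
i=13 t=12 v=4: → [9,15); WM=11
i=14 t=16 v=8: → [16,18); WM=11
i=15 t=19 v=1: → [19,21); WM=17
i=16 t=19 v=2: → [19,21); WM=17
i=17 t=18 v=6: → [18,21); WM=17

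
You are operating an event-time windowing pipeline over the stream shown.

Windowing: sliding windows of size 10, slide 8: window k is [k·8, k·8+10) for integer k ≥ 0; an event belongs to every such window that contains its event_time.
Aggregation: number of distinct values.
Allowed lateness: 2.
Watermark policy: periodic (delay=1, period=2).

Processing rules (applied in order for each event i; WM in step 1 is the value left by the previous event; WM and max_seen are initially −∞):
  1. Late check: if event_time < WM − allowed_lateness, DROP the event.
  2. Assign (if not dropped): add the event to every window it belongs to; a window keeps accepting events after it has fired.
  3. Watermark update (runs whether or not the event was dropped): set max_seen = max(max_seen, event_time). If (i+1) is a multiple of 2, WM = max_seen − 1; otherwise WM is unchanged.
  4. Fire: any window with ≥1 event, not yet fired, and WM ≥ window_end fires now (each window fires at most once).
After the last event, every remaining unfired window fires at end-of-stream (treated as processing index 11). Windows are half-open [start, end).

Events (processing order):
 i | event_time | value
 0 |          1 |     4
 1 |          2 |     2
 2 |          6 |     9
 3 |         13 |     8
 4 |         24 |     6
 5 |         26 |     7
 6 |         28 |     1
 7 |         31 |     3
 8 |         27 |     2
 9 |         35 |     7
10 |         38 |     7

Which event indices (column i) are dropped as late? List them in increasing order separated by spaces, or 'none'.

8

i=0 t=1 v=4: → [0,10); WM=−∞
i=1 t=2 v=2: → [0,10); WM=1
i=2 t=6 v=9: → [0,10); WM=1
i=3 t=13 v=8: → [8,18); WM=12; [0,10) fires=3
i=4 t=24 v=6: → [24,34),[16,26); WM=12
i=5 t=26 v=7: → [24,34); WM=25; [8,18) fires=1
i=6 t=28 v=1: → [24,34); WM=25
i=7 t=31 v=3: → [24,34); WM=30; [16,26) fires=1
i=8 t=27 v=2: DROP (t<30-2); WM=30
i=9 t=35 v=7: → [32,42); WM=34; [24,34) fires=4
i=10 t=38 v=7: → [32,42); WM=34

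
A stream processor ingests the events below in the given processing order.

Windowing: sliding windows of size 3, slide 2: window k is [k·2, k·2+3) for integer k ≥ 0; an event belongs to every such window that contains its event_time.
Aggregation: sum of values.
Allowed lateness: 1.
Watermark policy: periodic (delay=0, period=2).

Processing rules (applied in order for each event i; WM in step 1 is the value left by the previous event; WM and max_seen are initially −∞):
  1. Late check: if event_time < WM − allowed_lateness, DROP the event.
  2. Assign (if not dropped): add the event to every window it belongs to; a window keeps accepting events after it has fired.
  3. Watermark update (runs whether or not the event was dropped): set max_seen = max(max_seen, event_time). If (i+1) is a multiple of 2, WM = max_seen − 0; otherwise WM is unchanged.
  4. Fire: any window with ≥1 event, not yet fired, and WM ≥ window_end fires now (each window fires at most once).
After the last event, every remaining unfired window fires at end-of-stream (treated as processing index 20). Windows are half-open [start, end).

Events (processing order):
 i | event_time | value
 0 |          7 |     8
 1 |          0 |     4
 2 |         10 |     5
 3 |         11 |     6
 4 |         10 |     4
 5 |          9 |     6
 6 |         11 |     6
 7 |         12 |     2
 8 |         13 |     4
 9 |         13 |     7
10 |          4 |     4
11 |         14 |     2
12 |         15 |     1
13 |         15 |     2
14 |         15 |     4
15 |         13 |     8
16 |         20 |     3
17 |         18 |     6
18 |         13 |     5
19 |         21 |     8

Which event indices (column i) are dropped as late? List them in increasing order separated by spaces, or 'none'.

5 10 15 18

i=0 t=7 v=8: → [6,9); WM=−∞
i=1 t=0 v=4: → [0,3); WM=7; [0,3) fires=4
i=2 t=10 v=5: → [10,13),[8,11); WM=7
i=3 t=11 v=6: → [10,13); WM=11; [6,9) fires=8 [8,11) fires=5
i=4 t=10 v=4: → [10,13),[8,11); WM=11
i=5 t=9 v=6: DROP (t<11-1); WM=11
i=6 t=11 v=6: → [10,13); WM=11
i=7 t=12 v=2: → [12,15),[10,13); WM=12
i=8 t=13 v=4: → [12,15); WM=12
i=9 t=13 v=7: → [12,15); WM=13; [10,13) fires=23
i=10 t=4 v=4: DROP (t<13-1); WM=13
i=11 t=14 v=2: → [14,17),[12,15); WM=14
i=12 t=15 v=1: → [14,17); WM=14
i=13 t=15 v=2: → [14,17); WM=15; [12,15) fires=15
i=14 t=15 v=4: → [14,17); WM=15
i=15 t=13 v=8: DROP (t<15-1); WM=15
i=16 t=20 v=3: → [20,23),[18,21); WM=15
i=17 t=18 v=6: → [18,21),[16,19); WM=20; [14,17) fires=9 [16,19) fires=6
i=18 t=13 v=5: DROP (t<20-1); WM=20
i=19 t=21 v=8: → [20,23); WM=21; [18,21) fires=9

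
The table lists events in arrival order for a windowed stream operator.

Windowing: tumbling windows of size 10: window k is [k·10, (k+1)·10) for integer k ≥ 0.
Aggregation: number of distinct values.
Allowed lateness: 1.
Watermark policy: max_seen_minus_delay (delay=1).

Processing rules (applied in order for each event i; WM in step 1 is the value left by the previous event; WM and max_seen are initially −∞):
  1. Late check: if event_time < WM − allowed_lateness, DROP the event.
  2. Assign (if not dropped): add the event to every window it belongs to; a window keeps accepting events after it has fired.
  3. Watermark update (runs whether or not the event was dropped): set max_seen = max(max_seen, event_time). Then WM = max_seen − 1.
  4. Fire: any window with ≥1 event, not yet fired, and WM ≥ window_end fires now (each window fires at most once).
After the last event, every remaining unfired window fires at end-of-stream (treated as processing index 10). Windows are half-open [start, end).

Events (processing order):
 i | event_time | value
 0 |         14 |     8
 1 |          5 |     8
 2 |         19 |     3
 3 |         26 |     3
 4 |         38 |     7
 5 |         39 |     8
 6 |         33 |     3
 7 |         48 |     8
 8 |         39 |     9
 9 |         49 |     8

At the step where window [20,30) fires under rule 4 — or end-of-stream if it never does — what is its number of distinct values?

1

i=0 t=14 v=8: → [10,20); WM=13
i=1 t=5 v=8: DROP (t<13-1); WM=13
i=2 t=19 v=3: → [10,20); WM=18
i=3 t=26 v=3: → [20,30); WM=25; [10,20) fires=2
i=4 t=38 v=7: → [30,40); WM=37; [20,30) fires=1
i=5 t=39 v=8: → [30,40); WM=38
i=6 t=33 v=3: DROP (t<38-1); WM=38
i=7 t=48 v=8: → [40,50); WM=47; [30,40) fires=2
i=8 t=39 v=9: DROP (t<47-1); WM=47
i=9 t=49 v=8: → [40,50); WM=48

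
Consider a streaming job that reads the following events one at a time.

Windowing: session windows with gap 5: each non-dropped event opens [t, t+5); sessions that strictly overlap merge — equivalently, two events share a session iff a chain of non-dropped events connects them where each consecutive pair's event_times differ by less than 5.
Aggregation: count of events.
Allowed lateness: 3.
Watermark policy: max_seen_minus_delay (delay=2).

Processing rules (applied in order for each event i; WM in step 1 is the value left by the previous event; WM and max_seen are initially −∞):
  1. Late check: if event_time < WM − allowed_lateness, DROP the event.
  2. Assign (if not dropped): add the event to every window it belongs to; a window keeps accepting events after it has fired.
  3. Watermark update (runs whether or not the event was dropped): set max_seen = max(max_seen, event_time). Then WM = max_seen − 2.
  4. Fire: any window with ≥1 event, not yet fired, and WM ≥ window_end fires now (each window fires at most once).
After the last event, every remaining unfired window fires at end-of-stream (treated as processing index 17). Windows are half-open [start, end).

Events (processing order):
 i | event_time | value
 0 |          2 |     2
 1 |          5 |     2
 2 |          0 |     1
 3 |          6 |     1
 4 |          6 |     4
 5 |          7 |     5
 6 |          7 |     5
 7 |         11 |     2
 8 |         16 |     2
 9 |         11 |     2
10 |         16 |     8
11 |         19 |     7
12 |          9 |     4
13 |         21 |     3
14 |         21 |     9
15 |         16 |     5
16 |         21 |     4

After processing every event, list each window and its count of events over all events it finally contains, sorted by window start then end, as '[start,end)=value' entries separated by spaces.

[0,16)=9 [16,26)=7

i=0 t=2 v=2: → [2,7); WM=0
i=1 t=5 v=2: → [2,10); WM=3
i=2 t=0 v=1: → [0,10); WM=3
i=3 t=6 v=1: → [0,11); WM=4
i=4 t=6 v=4: → [0,11); WM=4
i=5 t=7 v=5: → [0,12); WM=5
i=6 t=7 v=5: → [0,12); WM=5
i=7 t=11 v=2: → [0,16); WM=9
i=8 t=16 v=2: → [16,21); WM=14
i=9 t=11 v=2: → [0,16); WM=14
i=10 t=16 v=8: → [16,21); WM=14
i=11 t=19 v=7: → [16,24); WM=17
i=12 t=9 v=4: DROP (t<17-3); WM=17
i=13 t=21 v=3: → [16,26); WM=19
i=14 t=21 v=9: → [16,26); WM=19
i=15 t=16 v=5: → [16,26); WM=19
i=16 t=21 v=4: → [16,26); WM=19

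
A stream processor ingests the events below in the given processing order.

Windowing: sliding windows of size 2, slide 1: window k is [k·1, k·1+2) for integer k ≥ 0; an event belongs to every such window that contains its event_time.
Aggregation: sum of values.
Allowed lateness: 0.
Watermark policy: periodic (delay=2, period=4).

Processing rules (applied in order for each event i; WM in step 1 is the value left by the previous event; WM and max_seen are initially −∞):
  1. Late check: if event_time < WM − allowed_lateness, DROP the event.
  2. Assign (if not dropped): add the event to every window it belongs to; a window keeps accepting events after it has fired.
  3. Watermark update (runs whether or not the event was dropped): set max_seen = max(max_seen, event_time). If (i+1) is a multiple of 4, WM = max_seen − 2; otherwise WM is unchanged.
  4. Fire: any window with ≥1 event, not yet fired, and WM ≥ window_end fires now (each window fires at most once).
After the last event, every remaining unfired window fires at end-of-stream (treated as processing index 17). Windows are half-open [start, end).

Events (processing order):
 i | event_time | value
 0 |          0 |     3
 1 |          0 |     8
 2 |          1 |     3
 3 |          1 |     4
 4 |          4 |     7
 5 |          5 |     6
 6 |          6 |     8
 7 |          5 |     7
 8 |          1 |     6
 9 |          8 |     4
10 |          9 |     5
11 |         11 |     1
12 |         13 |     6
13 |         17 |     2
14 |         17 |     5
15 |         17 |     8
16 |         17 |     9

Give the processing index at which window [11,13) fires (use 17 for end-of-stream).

i=0 t=0 v=3: → [0,2); WM=−∞
i=1 t=0 v=8: → [0,2); WM=−∞
i=2 t=1 v=3: → [1,3),[0,2); WM=−∞
i=3 t=1 v=4: → [1,3),[0,2); WM=-1
i=4 t=4 v=7: → [4,6),[3,5); WM=-1
i=5 t=5 v=6: → [5,7),[4,6); WM=-1
i=6 t=6 v=8: → [6,8),[5,7); WM=-1
i=7 t=5 v=7: → [5,7),[4,6); WM=4; [0,2) fires=18 [1,3) fires=7
i=8 t=1 v=6: DROP (t<4-0); WM=4
i=9 t=8 v=4: → [8,10),[7,9); WM=4
i=10 t=9 v=5: → [9,11),[8,10); WM=4
i=11 t=11 v=1: → [11,13),[10,12); WM=9; [3,5) fires=7 [4,6) fires=20 [5,7) fires=21 [6,8) fires=8 [7,9) fires=4
i=12 t=13 v=6: → [13,15),[12,14); WM=9
i=13 t=17 v=2: → [17,19),[16,18); WM=9
i=14 t=17 v=5: → [17,19),[16,18); WM=9
i=15 t=17 v=8: → [17,19),[16,18); WM=15; [8,10) fires=9 [9,11) fires=5 [10,12) fires=1 [11,13) fires=1 [12,14) fires=6 [13,15) fires=6
i=16 t=17 v=9: → [17,19),[16,18); WM=15

15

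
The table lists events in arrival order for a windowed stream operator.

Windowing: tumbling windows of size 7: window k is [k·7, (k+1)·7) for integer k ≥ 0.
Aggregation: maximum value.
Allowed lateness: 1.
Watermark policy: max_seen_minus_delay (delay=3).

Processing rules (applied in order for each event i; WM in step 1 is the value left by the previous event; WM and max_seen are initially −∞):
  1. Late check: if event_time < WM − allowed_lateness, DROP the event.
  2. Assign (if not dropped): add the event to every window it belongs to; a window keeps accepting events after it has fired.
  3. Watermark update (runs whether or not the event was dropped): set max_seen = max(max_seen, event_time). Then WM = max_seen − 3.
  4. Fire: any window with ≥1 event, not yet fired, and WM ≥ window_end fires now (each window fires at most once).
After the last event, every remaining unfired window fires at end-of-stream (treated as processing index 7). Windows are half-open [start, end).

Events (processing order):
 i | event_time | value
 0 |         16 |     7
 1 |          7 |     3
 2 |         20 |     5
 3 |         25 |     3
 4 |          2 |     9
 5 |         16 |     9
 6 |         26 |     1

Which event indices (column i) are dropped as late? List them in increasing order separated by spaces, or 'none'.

1 4 5

i=0 t=16 v=7: → [14,21); WM=13
i=1 t=7 v=3: DROP (t<13-1); WM=13
i=2 t=20 v=5: → [14,21); WM=17
i=3 t=25 v=3: → [21,28); WM=22; [14,21) fires=7
i=4 t=2 v=9: DROP (t<22-1); WM=22
i=5 t=16 v=9: DROP (t<22-1); WM=22
i=6 t=26 v=1: → [21,28); WM=23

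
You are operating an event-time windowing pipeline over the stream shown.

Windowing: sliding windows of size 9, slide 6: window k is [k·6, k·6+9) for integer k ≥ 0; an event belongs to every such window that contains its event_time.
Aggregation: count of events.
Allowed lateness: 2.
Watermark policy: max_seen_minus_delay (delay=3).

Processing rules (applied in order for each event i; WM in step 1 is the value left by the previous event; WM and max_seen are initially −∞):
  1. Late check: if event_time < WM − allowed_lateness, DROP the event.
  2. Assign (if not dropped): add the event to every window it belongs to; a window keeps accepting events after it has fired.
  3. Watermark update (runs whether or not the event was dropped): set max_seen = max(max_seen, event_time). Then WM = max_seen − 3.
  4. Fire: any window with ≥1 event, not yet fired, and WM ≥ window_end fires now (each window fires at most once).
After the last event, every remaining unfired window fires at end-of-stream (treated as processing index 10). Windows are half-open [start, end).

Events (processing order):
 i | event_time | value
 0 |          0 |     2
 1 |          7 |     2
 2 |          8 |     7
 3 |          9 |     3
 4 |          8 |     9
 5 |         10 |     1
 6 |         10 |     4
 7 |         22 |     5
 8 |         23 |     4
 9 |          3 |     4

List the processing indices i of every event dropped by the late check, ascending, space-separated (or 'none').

9

i=0 t=0 v=2: → [0,9); WM=-3
i=1 t=7 v=2: → [6,15),[0,9); WM=4
i=2 t=8 v=7: → [6,15),[0,9); WM=5
i=3 t=9 v=3: → [6,15); WM=6
i=4 t=8 v=9: → [6,15),[0,9); WM=6
i=5 t=10 v=1: → [6,15); WM=7
i=6 t=10 v=4: → [6,15); WM=7
i=7 t=22 v=5: → [18,27); WM=19; [0,9) fires=4 [6,15) fires=6
i=8 t=23 v=4: → [18,27); WM=20
i=9 t=3 v=4: DROP (t<20-2); WM=20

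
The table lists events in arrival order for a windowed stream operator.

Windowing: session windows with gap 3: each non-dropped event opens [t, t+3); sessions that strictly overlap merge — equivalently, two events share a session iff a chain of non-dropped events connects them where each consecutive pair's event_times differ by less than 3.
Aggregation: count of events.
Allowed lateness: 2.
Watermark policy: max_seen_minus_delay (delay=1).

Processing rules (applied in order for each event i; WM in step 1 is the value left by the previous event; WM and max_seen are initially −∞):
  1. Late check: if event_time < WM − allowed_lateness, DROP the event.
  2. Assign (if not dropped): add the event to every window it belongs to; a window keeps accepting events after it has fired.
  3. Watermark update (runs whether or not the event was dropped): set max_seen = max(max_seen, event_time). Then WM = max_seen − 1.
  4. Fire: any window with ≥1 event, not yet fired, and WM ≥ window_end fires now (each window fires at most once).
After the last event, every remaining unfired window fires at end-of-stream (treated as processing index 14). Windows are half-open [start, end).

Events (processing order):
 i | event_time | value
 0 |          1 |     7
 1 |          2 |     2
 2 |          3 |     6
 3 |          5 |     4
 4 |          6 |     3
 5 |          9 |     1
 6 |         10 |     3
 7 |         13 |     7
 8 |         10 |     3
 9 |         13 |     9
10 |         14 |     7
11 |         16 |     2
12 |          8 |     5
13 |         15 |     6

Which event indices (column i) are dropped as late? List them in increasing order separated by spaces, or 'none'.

i=0 t=1 v=7: → [1,4); WM=0
i=1 t=2 v=2: → [1,5); WM=1
i=2 t=3 v=6: → [1,6); WM=2
i=3 t=5 v=4: → [1,8); WM=4
i=4 t=6 v=3: → [1,9); WM=5
i=5 t=9 v=1: → [9,12); WM=8
i=6 t=10 v=3: → [9,13); WM=9
i=7 t=13 v=7: → [13,16); WM=12
i=8 t=10 v=3: → [9,13); WM=12
i=9 t=13 v=9: → [13,16); WM=12
i=10 t=14 v=7: → [13,17); WM=13
i=11 t=16 v=2: → [13,19); WM=15
i=12 t=8 v=5: DROP (t<15-2); WM=15
i=13 t=15 v=6: → [13,19); WM=15

12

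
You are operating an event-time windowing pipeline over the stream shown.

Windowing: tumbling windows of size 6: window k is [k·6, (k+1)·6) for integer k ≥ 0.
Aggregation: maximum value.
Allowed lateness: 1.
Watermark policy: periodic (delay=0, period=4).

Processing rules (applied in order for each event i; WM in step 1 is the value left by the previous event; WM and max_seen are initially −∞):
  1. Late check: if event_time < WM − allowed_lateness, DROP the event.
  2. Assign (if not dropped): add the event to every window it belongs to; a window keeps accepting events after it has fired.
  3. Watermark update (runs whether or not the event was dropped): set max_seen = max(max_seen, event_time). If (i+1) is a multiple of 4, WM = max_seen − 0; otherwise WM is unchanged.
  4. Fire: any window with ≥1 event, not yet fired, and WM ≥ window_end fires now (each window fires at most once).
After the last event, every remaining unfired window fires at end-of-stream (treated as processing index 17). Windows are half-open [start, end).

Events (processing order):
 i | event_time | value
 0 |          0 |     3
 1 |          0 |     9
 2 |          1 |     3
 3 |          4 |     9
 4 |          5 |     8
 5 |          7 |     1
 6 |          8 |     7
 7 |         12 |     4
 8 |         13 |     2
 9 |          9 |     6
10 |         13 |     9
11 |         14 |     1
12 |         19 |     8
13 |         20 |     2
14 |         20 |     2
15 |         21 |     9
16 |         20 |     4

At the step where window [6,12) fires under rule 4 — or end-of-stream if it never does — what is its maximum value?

7

i=0 t=0 v=3: → [0,6); WM=−∞
i=1 t=0 v=9: → [0,6); WM=−∞
i=2 t=1 v=3: → [0,6); WM=−∞
i=3 t=4 v=9: → [0,6); WM=4
i=4 t=5 v=8: → [0,6); WM=4
i=5 t=7 v=1: → [6,12); WM=4
i=6 t=8 v=7: → [6,12); WM=4
i=7 t=12 v=4: → [12,18); WM=12; [0,6) fires=9 [6,12) fires=7
i=8 t=13 v=2: → [12,18); WM=12
i=9 t=9 v=6: DROP (t<12-1); WM=12
i=10 t=13 v=9: → [12,18); WM=12
i=11 t=14 v=1: → [12,18); WM=14
i=12 t=19 v=8: → [18,24); WM=14
i=13 t=20 v=2: → [18,24); WM=14
i=14 t=20 v=2: → [18,24); WM=14
i=15 t=21 v=9: → [18,24); WM=21; [12,18) fires=9
i=16 t=20 v=4: → [18,24); WM=21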